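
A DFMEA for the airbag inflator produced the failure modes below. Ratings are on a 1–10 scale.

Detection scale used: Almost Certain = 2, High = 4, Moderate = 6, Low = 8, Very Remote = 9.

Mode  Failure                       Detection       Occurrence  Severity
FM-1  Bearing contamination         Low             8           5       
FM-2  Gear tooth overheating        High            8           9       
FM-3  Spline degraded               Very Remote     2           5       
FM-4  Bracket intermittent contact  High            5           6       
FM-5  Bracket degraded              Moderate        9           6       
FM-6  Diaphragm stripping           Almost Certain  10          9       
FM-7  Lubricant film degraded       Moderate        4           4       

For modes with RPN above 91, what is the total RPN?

RPN = Severity × Occurrence × Detection:
  FM-1: 5 × 8 × 8 = 320
  FM-2: 9 × 8 × 4 = 288
  FM-3: 5 × 2 × 9 = 90
  FM-4: 6 × 5 × 4 = 120
  FM-5: 6 × 9 × 6 = 324
  FM-6: 9 × 10 × 2 = 180
  FM-7: 4 × 4 × 6 = 96
RPN > 91: FM-1 (320), FM-2 (288), FM-4 (120), FM-5 (324), FM-6 (180), FM-7 (96).
Sum: 320 + 288 + 120 + 324 + 180 + 96 = 1328.

1328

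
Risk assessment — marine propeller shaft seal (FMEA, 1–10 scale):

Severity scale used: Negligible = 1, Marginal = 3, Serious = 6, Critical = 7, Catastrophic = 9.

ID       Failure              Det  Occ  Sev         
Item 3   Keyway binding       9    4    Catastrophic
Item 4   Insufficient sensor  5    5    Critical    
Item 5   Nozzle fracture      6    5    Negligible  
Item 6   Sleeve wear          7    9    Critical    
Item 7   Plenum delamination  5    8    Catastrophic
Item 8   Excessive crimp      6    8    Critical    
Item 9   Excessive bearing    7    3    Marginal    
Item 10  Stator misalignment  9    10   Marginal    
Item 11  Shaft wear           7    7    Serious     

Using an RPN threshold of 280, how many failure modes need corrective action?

5

RPN = Severity × Occurrence × Detection:
  Item 3: 9 × 4 × 9 = 324
  Item 4: 7 × 5 × 5 = 175
  Item 5: 1 × 5 × 6 = 30
  Item 6: 7 × 9 × 7 = 441
  Item 7: 9 × 8 × 5 = 360
  Item 8: 7 × 8 × 6 = 336
  Item 9: 3 × 3 × 7 = 63
  Item 10: 3 × 10 × 9 = 270
  Item 11: 6 × 7 × 7 = 294
Modes with RPN ≥ 280: Item 3 (324), Item 6 (441), Item 7 (360), Item 8 (336), Item 11 (294) → 5.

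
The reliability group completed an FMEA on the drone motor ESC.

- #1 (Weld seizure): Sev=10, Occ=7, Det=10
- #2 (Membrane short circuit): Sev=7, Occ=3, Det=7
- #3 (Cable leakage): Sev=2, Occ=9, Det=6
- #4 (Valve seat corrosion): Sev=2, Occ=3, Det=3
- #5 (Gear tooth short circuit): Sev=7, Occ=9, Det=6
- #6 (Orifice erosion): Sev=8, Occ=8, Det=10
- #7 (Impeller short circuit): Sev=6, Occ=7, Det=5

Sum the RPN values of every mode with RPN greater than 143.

RPN = Severity × Occurrence × Detection:
  #1: 10 × 7 × 10 = 700
  #2: 7 × 3 × 7 = 147
  #3: 2 × 9 × 6 = 108
  #4: 2 × 3 × 3 = 18
  #5: 7 × 9 × 6 = 378
  #6: 8 × 8 × 10 = 640
  #7: 6 × 7 × 5 = 210
RPN > 143: #1 (700), #2 (147), #5 (378), #6 (640), #7 (210).
Sum: 700 + 147 + 378 + 640 + 210 = 2075.

2075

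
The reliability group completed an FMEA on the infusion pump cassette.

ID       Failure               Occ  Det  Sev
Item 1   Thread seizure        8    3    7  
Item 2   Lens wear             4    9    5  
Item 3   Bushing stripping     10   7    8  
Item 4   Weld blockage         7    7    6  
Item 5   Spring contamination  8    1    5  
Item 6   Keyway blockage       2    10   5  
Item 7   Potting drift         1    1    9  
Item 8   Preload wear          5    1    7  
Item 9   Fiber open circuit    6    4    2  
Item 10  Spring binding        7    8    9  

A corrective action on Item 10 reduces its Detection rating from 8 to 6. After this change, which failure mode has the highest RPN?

RPN = Severity × Occurrence × Detection:
  Item 1: 7 × 8 × 3 = 168
  Item 2: 5 × 4 × 9 = 180
  Item 3: 8 × 10 × 7 = 560
  Item 4: 6 × 7 × 7 = 294
  Item 5: 5 × 8 × 1 = 40
  Item 6: 5 × 2 × 10 = 100
  Item 7: 9 × 1 × 1 = 9
  Item 8: 7 × 5 × 1 = 35
  Item 9: 2 × 6 × 4 = 48
  Item 10: 9 × 7 × 8 = 504
After action: Item 10 → 9 × 7 × 6 = 378.
Revised RPNs: Item 3=560, Item 10=378, Item 4=294, Item 2=180, Item 1=168, Item 6=100, Item 9=48, Item 5=40, Item 8=35, Item 7=9.
Highest is now Item 3 (560).

Item 3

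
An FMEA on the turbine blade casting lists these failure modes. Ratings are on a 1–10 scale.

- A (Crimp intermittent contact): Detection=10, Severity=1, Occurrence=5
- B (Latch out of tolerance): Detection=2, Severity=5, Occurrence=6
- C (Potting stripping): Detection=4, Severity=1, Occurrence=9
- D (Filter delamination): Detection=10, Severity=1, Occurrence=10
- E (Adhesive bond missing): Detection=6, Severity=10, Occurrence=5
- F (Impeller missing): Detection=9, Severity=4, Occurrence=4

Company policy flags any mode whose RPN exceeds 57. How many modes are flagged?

RPN = Severity × Occurrence × Detection:
  A: 1 × 5 × 10 = 50
  B: 5 × 6 × 2 = 60
  C: 1 × 9 × 4 = 36
  D: 1 × 10 × 10 = 100
  E: 10 × 5 × 6 = 300
  F: 4 × 4 × 9 = 144
Modes with RPN > 57: B (60), D (100), E (300), F (144) → 4.

4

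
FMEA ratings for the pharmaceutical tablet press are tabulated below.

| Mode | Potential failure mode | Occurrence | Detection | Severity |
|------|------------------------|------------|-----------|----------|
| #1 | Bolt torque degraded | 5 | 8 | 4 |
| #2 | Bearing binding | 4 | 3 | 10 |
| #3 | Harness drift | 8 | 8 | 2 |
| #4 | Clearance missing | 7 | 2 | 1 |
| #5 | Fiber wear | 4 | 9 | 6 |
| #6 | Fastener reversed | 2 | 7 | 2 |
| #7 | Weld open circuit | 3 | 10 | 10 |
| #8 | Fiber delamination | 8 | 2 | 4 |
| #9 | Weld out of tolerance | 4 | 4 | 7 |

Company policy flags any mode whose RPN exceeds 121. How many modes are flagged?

4

RPN = Severity × Occurrence × Detection:
  #1: 4 × 5 × 8 = 160
  #2: 10 × 4 × 3 = 120
  #3: 2 × 8 × 8 = 128
  #4: 1 × 7 × 2 = 14
  #5: 6 × 4 × 9 = 216
  #6: 2 × 2 × 7 = 28
  #7: 10 × 3 × 10 = 300
  #8: 4 × 8 × 2 = 64
  #9: 7 × 4 × 4 = 112
Modes with RPN > 121: #1 (160), #3 (128), #5 (216), #7 (300) → 4.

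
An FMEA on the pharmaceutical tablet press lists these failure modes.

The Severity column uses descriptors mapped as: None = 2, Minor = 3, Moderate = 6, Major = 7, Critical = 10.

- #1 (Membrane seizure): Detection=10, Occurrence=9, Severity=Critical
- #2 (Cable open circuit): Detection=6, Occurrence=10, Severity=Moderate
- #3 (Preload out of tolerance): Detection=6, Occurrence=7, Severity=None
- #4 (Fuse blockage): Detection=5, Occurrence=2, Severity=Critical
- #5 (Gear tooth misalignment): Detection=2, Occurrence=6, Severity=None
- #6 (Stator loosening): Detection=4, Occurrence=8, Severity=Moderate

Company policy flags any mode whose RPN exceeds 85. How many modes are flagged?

4

RPN = Severity × Occurrence × Detection:
  #1: 10 × 9 × 10 = 900
  #2: 6 × 10 × 6 = 360
  #3: 2 × 7 × 6 = 84
  #4: 10 × 2 × 5 = 100
  #5: 2 × 6 × 2 = 24
  #6: 6 × 8 × 4 = 192
Modes with RPN > 85: #1 (900), #2 (360), #4 (100), #6 (192) → 4.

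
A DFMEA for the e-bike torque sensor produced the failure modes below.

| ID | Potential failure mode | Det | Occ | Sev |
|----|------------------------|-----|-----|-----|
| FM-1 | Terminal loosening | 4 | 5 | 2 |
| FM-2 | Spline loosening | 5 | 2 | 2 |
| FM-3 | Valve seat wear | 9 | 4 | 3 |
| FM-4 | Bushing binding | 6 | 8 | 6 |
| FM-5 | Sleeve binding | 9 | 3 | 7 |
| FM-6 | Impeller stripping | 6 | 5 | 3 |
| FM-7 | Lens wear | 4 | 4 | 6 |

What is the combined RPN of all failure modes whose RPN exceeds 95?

681

RPN = Severity × Occurrence × Detection:
  FM-1: 2 × 5 × 4 = 40
  FM-2: 2 × 2 × 5 = 20
  FM-3: 3 × 4 × 9 = 108
  FM-4: 6 × 8 × 6 = 288
  FM-5: 7 × 3 × 9 = 189
  FM-6: 3 × 5 × 6 = 90
  FM-7: 6 × 4 × 4 = 96
RPN > 95: FM-3 (108), FM-4 (288), FM-5 (189), FM-7 (96).
Sum: 108 + 288 + 189 + 96 = 681.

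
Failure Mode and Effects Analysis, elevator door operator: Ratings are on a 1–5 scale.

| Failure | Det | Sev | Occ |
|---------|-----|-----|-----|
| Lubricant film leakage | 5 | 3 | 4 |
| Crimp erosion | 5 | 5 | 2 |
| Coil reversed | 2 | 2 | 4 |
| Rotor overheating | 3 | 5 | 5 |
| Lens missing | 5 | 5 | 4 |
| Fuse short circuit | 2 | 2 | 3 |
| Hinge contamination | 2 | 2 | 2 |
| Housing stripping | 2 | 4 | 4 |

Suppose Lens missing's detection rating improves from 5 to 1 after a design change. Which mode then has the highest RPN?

RPN = Severity × Occurrence × Detection:
  Lubricant film leakage: 3 × 4 × 5 = 60
  Crimp erosion: 5 × 2 × 5 = 50
  Coil reversed: 2 × 4 × 2 = 16
  Rotor overheating: 5 × 5 × 3 = 75
  Lens missing: 5 × 4 × 5 = 100
  Fuse short circuit: 2 × 3 × 2 = 12
  Hinge contamination: 2 × 2 × 2 = 8
  Housing stripping: 4 × 4 × 2 = 32
After action: Lens missing → 5 × 4 × 1 = 20.
Revised RPNs: Rotor overheating=75, Lubricant film leakage=60, Crimp erosion=50, Housing stripping=32, Lens missing=20, Coil reversed=16, Fuse short circuit=12, Hinge contamination=8.
Highest is now Rotor overheating (75).

Rotor overheating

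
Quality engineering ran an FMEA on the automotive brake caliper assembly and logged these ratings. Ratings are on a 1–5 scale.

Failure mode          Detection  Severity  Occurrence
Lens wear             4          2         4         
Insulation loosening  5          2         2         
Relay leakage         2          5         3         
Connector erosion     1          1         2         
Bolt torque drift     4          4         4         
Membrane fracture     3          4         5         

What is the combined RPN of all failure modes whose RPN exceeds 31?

156

RPN = Severity × Occurrence × Detection:
  Lens wear: 2 × 4 × 4 = 32
  Insulation loosening: 2 × 2 × 5 = 20
  Relay leakage: 5 × 3 × 2 = 30
  Connector erosion: 1 × 2 × 1 = 2
  Bolt torque drift: 4 × 4 × 4 = 64
  Membrane fracture: 4 × 5 × 3 = 60
RPN > 31: Lens wear (32), Bolt torque drift (64), Membrane fracture (60).
Sum: 32 + 64 + 60 = 156.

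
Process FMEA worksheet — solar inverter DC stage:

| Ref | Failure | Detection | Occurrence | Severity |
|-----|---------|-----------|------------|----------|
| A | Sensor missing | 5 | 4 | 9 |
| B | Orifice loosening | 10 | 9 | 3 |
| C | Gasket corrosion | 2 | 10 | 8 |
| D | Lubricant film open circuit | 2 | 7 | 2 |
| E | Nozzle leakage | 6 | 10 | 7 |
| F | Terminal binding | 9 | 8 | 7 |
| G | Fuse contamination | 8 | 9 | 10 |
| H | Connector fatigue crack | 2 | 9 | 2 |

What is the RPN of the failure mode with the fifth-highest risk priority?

180

RPN = Severity × Occurrence × Detection:
  A: 9 × 4 × 5 = 180
  B: 3 × 9 × 10 = 270
  C: 8 × 10 × 2 = 160
  D: 2 × 7 × 2 = 28
  E: 7 × 10 × 6 = 420
  F: 7 × 8 × 9 = 504
  G: 10 × 9 × 8 = 720
  H: 2 × 9 × 2 = 36
Sorted descending: 720, 504, 420, 270, 180, 160, 36, 28.
The fifth-highest RPN is 180 (A).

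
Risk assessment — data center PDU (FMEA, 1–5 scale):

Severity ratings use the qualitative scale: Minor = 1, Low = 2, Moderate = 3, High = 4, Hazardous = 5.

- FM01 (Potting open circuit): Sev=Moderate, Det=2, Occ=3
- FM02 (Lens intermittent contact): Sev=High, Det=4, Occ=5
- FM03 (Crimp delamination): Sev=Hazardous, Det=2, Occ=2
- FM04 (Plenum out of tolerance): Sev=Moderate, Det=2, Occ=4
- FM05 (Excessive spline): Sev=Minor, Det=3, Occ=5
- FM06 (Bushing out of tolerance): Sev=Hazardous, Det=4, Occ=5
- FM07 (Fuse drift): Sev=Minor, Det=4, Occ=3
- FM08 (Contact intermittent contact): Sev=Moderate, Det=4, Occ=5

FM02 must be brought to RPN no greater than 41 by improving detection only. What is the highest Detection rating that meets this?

FM02: S=4, O=5, D=4 → current RPN = 80.
Fixed product = 20. Need 20 × D ≤ 41, so D ≤ 41/20 = 2.05.
Maximum integer Detection rating = 2 (gives RPN 40; D=3 would give 60 > 41).

2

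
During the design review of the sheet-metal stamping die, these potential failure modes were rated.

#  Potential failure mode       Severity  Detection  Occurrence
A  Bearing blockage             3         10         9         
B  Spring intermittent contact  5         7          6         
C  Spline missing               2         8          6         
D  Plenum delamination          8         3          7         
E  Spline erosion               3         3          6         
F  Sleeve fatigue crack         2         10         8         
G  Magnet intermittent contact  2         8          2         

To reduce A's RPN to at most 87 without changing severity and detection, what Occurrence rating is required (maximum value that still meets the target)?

A: S=3, O=9, D=10 → current RPN = 270.
Fixed product = 30. Need 30 × O ≤ 87, so O ≤ 87/30 = 2.90.
Maximum integer Occurrence rating = 2 (gives RPN 60; O=3 would give 90 > 87).

2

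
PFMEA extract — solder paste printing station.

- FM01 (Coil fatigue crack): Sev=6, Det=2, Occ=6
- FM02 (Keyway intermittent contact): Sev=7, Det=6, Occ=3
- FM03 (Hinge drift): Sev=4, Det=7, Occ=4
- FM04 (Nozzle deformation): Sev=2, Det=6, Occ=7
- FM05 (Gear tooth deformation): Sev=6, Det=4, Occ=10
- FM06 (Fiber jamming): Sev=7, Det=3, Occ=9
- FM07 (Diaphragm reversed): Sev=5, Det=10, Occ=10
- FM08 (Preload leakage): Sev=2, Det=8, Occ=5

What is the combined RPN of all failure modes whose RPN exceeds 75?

1331

RPN = Severity × Occurrence × Detection:
  FM01: 6 × 6 × 2 = 72
  FM02: 7 × 3 × 6 = 126
  FM03: 4 × 4 × 7 = 112
  FM04: 2 × 7 × 6 = 84
  FM05: 6 × 10 × 4 = 240
  FM06: 7 × 9 × 3 = 189
  FM07: 5 × 10 × 10 = 500
  FM08: 2 × 5 × 8 = 80
RPN > 75: FM02 (126), FM03 (112), FM04 (84), FM05 (240), FM06 (189), FM07 (500), FM08 (80).
Sum: 126 + 112 + 84 + 240 + 189 + 500 + 80 = 1331.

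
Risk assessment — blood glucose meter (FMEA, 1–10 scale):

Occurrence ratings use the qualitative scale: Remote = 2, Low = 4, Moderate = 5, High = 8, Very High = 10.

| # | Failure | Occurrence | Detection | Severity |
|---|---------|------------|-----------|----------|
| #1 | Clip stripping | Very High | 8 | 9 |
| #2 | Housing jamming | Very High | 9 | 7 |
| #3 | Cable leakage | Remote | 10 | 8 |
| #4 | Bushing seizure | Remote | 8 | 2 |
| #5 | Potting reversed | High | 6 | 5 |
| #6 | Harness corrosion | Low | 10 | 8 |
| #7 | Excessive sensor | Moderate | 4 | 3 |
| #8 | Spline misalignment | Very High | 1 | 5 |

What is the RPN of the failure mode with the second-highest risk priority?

630

RPN = Severity × Occurrence × Detection:
  #1: 9 × 10 × 8 = 720
  #2: 7 × 10 × 9 = 630
  #3: 8 × 2 × 10 = 160
  #4: 2 × 2 × 8 = 32
  #5: 5 × 8 × 6 = 240
  #6: 8 × 4 × 10 = 320
  #7: 3 × 5 × 4 = 60
  #8: 5 × 10 × 1 = 50
Sorted descending: 720, 630, 320, 240, 160, 60, 50, 32.
The second-highest RPN is 630 (#2).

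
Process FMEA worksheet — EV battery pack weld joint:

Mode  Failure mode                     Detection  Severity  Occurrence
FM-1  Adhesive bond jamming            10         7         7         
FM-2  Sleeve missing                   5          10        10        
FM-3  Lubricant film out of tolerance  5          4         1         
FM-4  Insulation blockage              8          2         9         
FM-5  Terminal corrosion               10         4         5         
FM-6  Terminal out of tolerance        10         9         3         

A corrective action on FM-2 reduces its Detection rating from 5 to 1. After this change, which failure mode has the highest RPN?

FM-1

RPN = Severity × Occurrence × Detection:
  FM-1: 7 × 7 × 10 = 490
  FM-2: 10 × 10 × 5 = 500
  FM-3: 4 × 1 × 5 = 20
  FM-4: 2 × 9 × 8 = 144
  FM-5: 4 × 5 × 10 = 200
  FM-6: 9 × 3 × 10 = 270
After action: FM-2 → 10 × 10 × 1 = 100.
Revised RPNs: FM-1=490, FM-6=270, FM-5=200, FM-4=144, FM-2=100, FM-3=20.
Highest is now FM-1 (490).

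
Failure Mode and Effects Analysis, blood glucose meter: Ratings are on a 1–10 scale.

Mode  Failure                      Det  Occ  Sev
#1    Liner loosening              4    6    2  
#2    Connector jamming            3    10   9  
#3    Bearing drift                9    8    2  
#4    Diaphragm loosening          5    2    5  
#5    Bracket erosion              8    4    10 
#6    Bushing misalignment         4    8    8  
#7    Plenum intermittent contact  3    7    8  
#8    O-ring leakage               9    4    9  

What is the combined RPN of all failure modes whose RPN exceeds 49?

RPN = Severity × Occurrence × Detection:
  #1: 2 × 6 × 4 = 48
  #2: 9 × 10 × 3 = 270
  #3: 2 × 8 × 9 = 144
  #4: 5 × 2 × 5 = 50
  #5: 10 × 4 × 8 = 320
  #6: 8 × 8 × 4 = 256
  #7: 8 × 7 × 3 = 168
  #8: 9 × 4 × 9 = 324
RPN > 49: #2 (270), #3 (144), #4 (50), #5 (320), #6 (256), #7 (168), #8 (324).
Sum: 270 + 144 + 50 + 320 + 256 + 168 + 324 = 1532.

1532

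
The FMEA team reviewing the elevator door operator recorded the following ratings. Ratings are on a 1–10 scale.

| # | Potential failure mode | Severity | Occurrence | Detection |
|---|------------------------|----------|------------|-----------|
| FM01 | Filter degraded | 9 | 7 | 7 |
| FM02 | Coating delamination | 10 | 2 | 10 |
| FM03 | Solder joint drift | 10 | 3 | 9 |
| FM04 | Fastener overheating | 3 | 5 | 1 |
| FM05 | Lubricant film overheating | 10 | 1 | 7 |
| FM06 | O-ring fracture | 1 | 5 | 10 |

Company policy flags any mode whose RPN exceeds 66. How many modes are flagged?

RPN = Severity × Occurrence × Detection:
  FM01: 9 × 7 × 7 = 441
  FM02: 10 × 2 × 10 = 200
  FM03: 10 × 3 × 9 = 270
  FM04: 3 × 5 × 1 = 15
  FM05: 10 × 1 × 7 = 70
  FM06: 1 × 5 × 10 = 50
Modes with RPN > 66: FM01 (441), FM02 (200), FM03 (270), FM05 (70) → 4.

4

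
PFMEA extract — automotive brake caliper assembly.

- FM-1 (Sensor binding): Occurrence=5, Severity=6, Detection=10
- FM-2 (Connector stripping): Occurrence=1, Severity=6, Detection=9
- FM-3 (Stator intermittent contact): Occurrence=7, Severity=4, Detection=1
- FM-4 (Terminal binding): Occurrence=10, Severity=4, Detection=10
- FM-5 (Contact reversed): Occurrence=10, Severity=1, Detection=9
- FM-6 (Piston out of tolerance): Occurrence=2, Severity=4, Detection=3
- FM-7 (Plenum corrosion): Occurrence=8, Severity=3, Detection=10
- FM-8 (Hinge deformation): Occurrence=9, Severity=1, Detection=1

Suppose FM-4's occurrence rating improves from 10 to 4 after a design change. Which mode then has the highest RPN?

FM-1

RPN = Severity × Occurrence × Detection:
  FM-1: 6 × 5 × 10 = 300
  FM-2: 6 × 1 × 9 = 54
  FM-3: 4 × 7 × 1 = 28
  FM-4: 4 × 10 × 10 = 400
  FM-5: 1 × 10 × 9 = 90
  FM-6: 4 × 2 × 3 = 24
  FM-7: 3 × 8 × 10 = 240
  FM-8: 1 × 9 × 1 = 9
After action: FM-4 → 4 × 4 × 10 = 160.
Revised RPNs: FM-1=300, FM-7=240, FM-4=160, FM-5=90, FM-2=54, FM-3=28, FM-6=24, FM-8=9.
Highest is now FM-1 (300).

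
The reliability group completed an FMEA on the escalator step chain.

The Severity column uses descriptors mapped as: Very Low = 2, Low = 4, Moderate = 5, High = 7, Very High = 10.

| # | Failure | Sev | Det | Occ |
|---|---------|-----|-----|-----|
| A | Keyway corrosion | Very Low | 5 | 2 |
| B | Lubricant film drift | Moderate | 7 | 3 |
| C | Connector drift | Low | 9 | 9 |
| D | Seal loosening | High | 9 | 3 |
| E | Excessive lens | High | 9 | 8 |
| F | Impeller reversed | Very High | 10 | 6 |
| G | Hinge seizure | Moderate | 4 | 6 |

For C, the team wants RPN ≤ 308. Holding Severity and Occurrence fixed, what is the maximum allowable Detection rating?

C: S=4, O=9, D=9 → current RPN = 324.
Fixed product = 36. Need 36 × D ≤ 308, so D ≤ 308/36 = 8.56.
Maximum integer Detection rating = 8 (gives RPN 288; D=9 would give 324 > 308).

8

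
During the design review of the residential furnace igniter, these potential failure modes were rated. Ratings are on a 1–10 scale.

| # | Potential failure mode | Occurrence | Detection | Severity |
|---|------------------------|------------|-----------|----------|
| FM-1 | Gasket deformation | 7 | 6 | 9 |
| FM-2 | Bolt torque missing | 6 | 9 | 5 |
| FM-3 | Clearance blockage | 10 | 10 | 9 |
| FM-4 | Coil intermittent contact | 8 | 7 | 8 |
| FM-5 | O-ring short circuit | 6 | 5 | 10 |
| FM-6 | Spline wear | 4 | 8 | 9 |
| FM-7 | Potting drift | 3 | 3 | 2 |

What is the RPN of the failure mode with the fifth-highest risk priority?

RPN = Severity × Occurrence × Detection:
  FM-1: 9 × 7 × 6 = 378
  FM-2: 5 × 6 × 9 = 270
  FM-3: 9 × 10 × 10 = 900
  FM-4: 8 × 8 × 7 = 448
  FM-5: 10 × 6 × 5 = 300
  FM-6: 9 × 4 × 8 = 288
  FM-7: 2 × 3 × 3 = 18
Sorted descending: 900, 448, 378, 300, 288, 270, 18.
The fifth-highest RPN is 288 (FM-6).

288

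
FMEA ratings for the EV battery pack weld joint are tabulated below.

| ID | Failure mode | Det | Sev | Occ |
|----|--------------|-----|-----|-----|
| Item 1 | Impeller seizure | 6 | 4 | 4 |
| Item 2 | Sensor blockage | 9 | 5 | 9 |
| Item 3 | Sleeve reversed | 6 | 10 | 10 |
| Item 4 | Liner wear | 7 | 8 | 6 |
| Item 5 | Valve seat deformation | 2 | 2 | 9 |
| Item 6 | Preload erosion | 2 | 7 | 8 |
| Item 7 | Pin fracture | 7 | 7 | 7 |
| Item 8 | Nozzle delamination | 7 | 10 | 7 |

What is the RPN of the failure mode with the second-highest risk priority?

490

RPN = Severity × Occurrence × Detection:
  Item 1: 4 × 4 × 6 = 96
  Item 2: 5 × 9 × 9 = 405
  Item 3: 10 × 10 × 6 = 600
  Item 4: 8 × 6 × 7 = 336
  Item 5: 2 × 9 × 2 = 36
  Item 6: 7 × 8 × 2 = 112
  Item 7: 7 × 7 × 7 = 343
  Item 8: 10 × 7 × 7 = 490
Sorted descending: 600, 490, 405, 343, 336, 112, 96, 36.
The second-highest RPN is 490 (Item 8).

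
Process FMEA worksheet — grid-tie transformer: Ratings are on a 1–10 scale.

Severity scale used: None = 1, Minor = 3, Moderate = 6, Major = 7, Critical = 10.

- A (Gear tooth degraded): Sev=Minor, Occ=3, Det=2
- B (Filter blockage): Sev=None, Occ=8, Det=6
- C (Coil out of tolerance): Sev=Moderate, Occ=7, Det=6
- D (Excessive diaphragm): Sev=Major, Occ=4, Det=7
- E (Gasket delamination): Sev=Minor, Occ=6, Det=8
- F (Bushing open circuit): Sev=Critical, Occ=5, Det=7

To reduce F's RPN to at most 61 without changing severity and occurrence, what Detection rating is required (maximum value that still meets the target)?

1

F: S=10, O=5, D=7 → current RPN = 350.
Fixed product = 50. Need 50 × D ≤ 61, so D ≤ 61/50 = 1.22.
Maximum integer Detection rating = 1 (gives RPN 50; D=2 would give 100 > 61).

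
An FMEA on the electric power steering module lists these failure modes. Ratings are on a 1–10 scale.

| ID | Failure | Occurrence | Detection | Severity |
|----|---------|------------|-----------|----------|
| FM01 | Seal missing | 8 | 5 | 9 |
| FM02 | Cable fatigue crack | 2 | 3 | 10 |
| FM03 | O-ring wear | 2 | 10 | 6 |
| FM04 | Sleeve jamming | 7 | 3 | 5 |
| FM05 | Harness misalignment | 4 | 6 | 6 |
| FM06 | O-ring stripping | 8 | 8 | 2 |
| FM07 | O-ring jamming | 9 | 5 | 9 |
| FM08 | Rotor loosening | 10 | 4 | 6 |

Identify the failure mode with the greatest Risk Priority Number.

RPN = Severity × Occurrence × Detection:
  FM01: 9 × 8 × 5 = 360
  FM02: 10 × 2 × 3 = 60
  FM03: 6 × 2 × 10 = 120
  FM04: 5 × 7 × 3 = 105
  FM05: 6 × 4 × 6 = 144
  FM06: 2 × 8 × 8 = 128
  FM07: 9 × 9 × 5 = 405
  FM08: 6 × 10 × 4 = 240
Highest RPN is 405 → FM07.

FM07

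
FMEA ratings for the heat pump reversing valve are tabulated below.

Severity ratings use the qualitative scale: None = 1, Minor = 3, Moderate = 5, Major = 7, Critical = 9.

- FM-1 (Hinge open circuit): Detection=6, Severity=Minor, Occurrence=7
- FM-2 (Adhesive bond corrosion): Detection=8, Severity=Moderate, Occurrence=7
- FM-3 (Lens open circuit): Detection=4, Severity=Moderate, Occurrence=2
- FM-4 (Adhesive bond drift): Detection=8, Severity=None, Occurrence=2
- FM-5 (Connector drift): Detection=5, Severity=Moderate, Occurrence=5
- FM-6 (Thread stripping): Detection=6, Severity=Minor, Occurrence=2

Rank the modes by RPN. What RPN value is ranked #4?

RPN = Severity × Occurrence × Detection:
  FM-1: 3 × 7 × 6 = 126
  FM-2: 5 × 7 × 8 = 280
  FM-3: 5 × 2 × 4 = 40
  FM-4: 1 × 2 × 8 = 16
  FM-5: 5 × 5 × 5 = 125
  FM-6: 3 × 2 × 6 = 36
Sorted descending: 280, 126, 125, 40, 36, 16.
The fourth-highest RPN is 40 (FM-3).

40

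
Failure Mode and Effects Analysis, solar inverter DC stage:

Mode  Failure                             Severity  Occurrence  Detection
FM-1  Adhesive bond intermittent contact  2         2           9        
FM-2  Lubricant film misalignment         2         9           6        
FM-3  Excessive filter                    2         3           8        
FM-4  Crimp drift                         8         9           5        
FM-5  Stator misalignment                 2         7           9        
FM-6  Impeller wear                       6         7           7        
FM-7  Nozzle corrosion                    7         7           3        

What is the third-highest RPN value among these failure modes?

RPN = Severity × Occurrence × Detection:
  FM-1: 2 × 2 × 9 = 36
  FM-2: 2 × 9 × 6 = 108
  FM-3: 2 × 3 × 8 = 48
  FM-4: 8 × 9 × 5 = 360
  FM-5: 2 × 7 × 9 = 126
  FM-6: 6 × 7 × 7 = 294
  FM-7: 7 × 7 × 3 = 147
Sorted descending: 360, 294, 147, 126, 108, 48, 36.
The third-highest RPN is 147 (FM-7).

147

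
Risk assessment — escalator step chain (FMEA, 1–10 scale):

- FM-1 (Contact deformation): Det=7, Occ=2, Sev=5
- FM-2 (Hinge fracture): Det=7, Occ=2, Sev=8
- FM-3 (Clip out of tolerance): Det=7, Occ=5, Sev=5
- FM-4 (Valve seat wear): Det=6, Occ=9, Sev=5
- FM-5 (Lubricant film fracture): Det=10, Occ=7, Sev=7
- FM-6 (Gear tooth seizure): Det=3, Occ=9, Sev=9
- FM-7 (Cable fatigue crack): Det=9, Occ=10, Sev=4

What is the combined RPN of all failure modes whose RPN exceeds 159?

1538

RPN = Severity × Occurrence × Detection:
  FM-1: 5 × 2 × 7 = 70
  FM-2: 8 × 2 × 7 = 112
  FM-3: 5 × 5 × 7 = 175
  FM-4: 5 × 9 × 6 = 270
  FM-5: 7 × 7 × 10 = 490
  FM-6: 9 × 9 × 3 = 243
  FM-7: 4 × 10 × 9 = 360
RPN > 159: FM-3 (175), FM-4 (270), FM-5 (490), FM-6 (243), FM-7 (360).
Sum: 175 + 270 + 490 + 243 + 360 = 1538.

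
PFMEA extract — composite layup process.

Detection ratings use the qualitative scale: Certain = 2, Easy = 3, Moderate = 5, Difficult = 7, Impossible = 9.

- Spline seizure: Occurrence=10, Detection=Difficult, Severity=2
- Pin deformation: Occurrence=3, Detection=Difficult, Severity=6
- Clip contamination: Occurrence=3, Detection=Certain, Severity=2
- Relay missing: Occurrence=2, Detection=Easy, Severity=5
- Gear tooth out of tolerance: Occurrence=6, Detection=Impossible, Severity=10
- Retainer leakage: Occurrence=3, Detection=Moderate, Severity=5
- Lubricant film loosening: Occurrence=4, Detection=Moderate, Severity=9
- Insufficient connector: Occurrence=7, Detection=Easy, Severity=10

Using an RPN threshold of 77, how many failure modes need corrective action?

RPN = Severity × Occurrence × Detection:
  Spline seizure: 2 × 10 × 7 = 140
  Pin deformation: 6 × 3 × 7 = 126
  Clip contamination: 2 × 3 × 2 = 12
  Relay missing: 5 × 2 × 3 = 30
  Gear tooth out of tolerance: 10 × 6 × 9 = 540
  Retainer leakage: 5 × 3 × 5 = 75
  Lubricant film loosening: 9 × 4 × 5 = 180
  Insufficient connector: 10 × 7 × 3 = 210
Modes with RPN ≥ 77: Spline seizure (140), Pin deformation (126), Gear tooth out of tolerance (540), Lubricant film loosening (180), Insufficient connector (210) → 5.

5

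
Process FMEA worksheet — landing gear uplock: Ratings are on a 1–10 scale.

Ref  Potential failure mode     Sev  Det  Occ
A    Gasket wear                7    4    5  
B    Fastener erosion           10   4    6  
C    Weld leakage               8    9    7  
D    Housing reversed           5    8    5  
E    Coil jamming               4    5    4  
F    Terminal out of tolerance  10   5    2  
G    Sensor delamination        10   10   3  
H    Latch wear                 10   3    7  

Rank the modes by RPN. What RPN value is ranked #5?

200

RPN = Severity × Occurrence × Detection:
  A: 7 × 5 × 4 = 140
  B: 10 × 6 × 4 = 240
  C: 8 × 7 × 9 = 504
  D: 5 × 5 × 8 = 200
  E: 4 × 4 × 5 = 80
  F: 10 × 2 × 5 = 100
  G: 10 × 3 × 10 = 300
  H: 10 × 7 × 3 = 210
Sorted descending: 504, 300, 240, 210, 200, 140, 100, 80.
The fifth-highest RPN is 200 (D).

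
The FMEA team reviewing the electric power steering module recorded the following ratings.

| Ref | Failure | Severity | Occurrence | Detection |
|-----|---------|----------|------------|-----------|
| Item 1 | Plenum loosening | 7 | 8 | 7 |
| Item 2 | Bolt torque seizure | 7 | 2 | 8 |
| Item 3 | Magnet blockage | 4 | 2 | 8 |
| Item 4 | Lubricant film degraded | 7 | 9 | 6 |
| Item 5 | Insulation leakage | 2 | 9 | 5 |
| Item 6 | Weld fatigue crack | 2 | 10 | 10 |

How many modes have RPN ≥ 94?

4

RPN = Severity × Occurrence × Detection:
  Item 1: 7 × 8 × 7 = 392
  Item 2: 7 × 2 × 8 = 112
  Item 3: 4 × 2 × 8 = 64
  Item 4: 7 × 9 × 6 = 378
  Item 5: 2 × 9 × 5 = 90
  Item 6: 2 × 10 × 10 = 200
Modes with RPN ≥ 94: Item 1 (392), Item 2 (112), Item 4 (378), Item 6 (200) → 4.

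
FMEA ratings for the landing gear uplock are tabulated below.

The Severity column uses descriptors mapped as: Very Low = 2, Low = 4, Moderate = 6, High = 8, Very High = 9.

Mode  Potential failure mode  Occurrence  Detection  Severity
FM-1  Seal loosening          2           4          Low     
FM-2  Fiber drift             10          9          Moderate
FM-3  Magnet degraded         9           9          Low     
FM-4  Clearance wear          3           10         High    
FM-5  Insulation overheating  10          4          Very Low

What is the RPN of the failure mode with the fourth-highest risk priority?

RPN = Severity × Occurrence × Detection:
  FM-1: 4 × 2 × 4 = 32
  FM-2: 6 × 10 × 9 = 540
  FM-3: 4 × 9 × 9 = 324
  FM-4: 8 × 3 × 10 = 240
  FM-5: 2 × 10 × 4 = 80
Sorted descending: 540, 324, 240, 80, 32.
The fourth-highest RPN is 80 (FM-5).

80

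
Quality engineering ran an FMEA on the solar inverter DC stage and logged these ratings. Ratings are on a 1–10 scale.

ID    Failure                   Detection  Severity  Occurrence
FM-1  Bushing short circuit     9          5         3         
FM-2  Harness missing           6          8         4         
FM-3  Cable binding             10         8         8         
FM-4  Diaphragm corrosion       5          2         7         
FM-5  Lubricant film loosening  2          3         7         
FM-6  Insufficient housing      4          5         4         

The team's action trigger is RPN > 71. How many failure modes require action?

4

RPN = Severity × Occurrence × Detection:
  FM-1: 5 × 3 × 9 = 135
  FM-2: 8 × 4 × 6 = 192
  FM-3: 8 × 8 × 10 = 640
  FM-4: 2 × 7 × 5 = 70
  FM-5: 3 × 7 × 2 = 42
  FM-6: 5 × 4 × 4 = 80
Modes with RPN > 71: FM-1 (135), FM-2 (192), FM-3 (640), FM-6 (80) → 4.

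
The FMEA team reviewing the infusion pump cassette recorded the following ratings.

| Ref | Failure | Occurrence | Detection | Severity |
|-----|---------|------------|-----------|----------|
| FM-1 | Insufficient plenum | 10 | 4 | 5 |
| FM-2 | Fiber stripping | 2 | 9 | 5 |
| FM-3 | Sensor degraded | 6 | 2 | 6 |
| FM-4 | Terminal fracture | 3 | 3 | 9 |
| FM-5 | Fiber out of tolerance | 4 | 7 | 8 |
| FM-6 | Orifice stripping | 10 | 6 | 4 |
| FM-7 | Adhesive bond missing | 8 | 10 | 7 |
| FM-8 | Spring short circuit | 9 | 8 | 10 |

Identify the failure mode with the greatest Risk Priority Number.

RPN = Severity × Occurrence × Detection:
  FM-1: 5 × 10 × 4 = 200
  FM-2: 5 × 2 × 9 = 90
  FM-3: 6 × 6 × 2 = 72
  FM-4: 9 × 3 × 3 = 81
  FM-5: 8 × 4 × 7 = 224
  FM-6: 4 × 10 × 6 = 240
  FM-7: 7 × 8 × 10 = 560
  FM-8: 10 × 9 × 8 = 720
Highest RPN is 720 → FM-8.

FM-8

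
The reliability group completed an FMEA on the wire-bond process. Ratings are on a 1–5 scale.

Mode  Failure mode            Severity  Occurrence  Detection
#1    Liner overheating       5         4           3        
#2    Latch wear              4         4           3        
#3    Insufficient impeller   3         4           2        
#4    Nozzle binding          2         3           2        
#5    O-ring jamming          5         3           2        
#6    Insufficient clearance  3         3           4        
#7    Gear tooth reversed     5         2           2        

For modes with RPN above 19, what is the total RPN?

218

RPN = Severity × Occurrence × Detection:
  #1: 5 × 4 × 3 = 60
  #2: 4 × 4 × 3 = 48
  #3: 3 × 4 × 2 = 24
  #4: 2 × 3 × 2 = 12
  #5: 5 × 3 × 2 = 30
  #6: 3 × 3 × 4 = 36
  #7: 5 × 2 × 2 = 20
RPN > 19: #1 (60), #2 (48), #3 (24), #5 (30), #6 (36), #7 (20).
Sum: 60 + 48 + 24 + 30 + 36 + 20 = 218.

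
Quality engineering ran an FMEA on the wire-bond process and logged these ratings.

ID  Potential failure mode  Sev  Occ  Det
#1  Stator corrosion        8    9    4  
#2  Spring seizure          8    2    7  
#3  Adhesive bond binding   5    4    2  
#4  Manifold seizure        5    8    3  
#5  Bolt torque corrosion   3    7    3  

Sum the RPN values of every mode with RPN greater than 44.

RPN = Severity × Occurrence × Detection:
  #1: 8 × 9 × 4 = 288
  #2: 8 × 2 × 7 = 112
  #3: 5 × 4 × 2 = 40
  #4: 5 × 8 × 3 = 120
  #5: 3 × 7 × 3 = 63
RPN > 44: #1 (288), #2 (112), #4 (120), #5 (63).
Sum: 288 + 112 + 120 + 63 = 583.

583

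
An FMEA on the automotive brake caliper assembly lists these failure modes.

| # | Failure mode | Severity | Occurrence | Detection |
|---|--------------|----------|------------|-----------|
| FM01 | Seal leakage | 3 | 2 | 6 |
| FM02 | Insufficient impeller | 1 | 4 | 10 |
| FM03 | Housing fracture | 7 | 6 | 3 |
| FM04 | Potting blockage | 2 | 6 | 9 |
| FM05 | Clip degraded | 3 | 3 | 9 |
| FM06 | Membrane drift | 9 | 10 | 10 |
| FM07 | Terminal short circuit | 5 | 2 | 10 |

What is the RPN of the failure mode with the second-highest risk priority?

RPN = Severity × Occurrence × Detection:
  FM01: 3 × 2 × 6 = 36
  FM02: 1 × 4 × 10 = 40
  FM03: 7 × 6 × 3 = 126
  FM04: 2 × 6 × 9 = 108
  FM05: 3 × 3 × 9 = 81
  FM06: 9 × 10 × 10 = 900
  FM07: 5 × 2 × 10 = 100
Sorted descending: 900, 126, 108, 100, 81, 40, 36.
The second-highest RPN is 126 (FM03).

126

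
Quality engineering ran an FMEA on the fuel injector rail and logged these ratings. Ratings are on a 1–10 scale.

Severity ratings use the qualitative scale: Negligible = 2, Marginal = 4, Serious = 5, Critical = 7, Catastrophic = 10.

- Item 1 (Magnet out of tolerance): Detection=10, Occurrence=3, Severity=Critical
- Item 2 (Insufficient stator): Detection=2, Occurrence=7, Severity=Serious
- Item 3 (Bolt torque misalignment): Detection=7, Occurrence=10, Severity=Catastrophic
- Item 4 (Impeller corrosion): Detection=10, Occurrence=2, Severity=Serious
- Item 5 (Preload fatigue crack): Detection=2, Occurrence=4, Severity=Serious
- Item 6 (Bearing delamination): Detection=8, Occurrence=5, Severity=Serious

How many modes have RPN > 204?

RPN = Severity × Occurrence × Detection:
  Item 1: 7 × 3 × 10 = 210
  Item 2: 5 × 7 × 2 = 70
  Item 3: 10 × 10 × 7 = 700
  Item 4: 5 × 2 × 10 = 100
  Item 5: 5 × 4 × 2 = 40
  Item 6: 5 × 5 × 8 = 200
Modes with RPN > 204: Item 1 (210), Item 3 (700) → 2.

2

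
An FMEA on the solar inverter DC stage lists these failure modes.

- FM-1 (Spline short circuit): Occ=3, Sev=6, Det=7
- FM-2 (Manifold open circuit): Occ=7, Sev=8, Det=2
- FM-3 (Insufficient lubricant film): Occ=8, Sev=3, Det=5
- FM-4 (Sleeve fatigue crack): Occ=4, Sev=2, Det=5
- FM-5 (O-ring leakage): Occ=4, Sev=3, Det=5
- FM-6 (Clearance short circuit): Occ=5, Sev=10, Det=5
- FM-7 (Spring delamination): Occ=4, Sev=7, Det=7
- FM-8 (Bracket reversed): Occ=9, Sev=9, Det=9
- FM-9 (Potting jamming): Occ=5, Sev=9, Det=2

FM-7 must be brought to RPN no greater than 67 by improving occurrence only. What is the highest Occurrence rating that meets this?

1

FM-7: S=7, O=4, D=7 → current RPN = 196.
Fixed product = 49. Need 49 × O ≤ 67, so O ≤ 67/49 = 1.37.
Maximum integer Occurrence rating = 1 (gives RPN 49; O=2 would give 98 > 67).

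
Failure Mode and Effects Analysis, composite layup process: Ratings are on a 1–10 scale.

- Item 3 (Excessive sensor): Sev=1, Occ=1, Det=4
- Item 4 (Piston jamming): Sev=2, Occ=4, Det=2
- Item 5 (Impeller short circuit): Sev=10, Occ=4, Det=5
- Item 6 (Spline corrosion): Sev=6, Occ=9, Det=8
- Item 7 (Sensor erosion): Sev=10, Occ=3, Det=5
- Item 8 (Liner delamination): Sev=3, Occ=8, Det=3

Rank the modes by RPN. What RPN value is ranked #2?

200

RPN = Severity × Occurrence × Detection:
  Item 3: 1 × 1 × 4 = 4
  Item 4: 2 × 4 × 2 = 16
  Item 5: 10 × 4 × 5 = 200
  Item 6: 6 × 9 × 8 = 432
  Item 7: 10 × 3 × 5 = 150
  Item 8: 3 × 8 × 3 = 72
Sorted descending: 432, 200, 150, 72, 16, 4.
The second-highest RPN is 200 (Item 5).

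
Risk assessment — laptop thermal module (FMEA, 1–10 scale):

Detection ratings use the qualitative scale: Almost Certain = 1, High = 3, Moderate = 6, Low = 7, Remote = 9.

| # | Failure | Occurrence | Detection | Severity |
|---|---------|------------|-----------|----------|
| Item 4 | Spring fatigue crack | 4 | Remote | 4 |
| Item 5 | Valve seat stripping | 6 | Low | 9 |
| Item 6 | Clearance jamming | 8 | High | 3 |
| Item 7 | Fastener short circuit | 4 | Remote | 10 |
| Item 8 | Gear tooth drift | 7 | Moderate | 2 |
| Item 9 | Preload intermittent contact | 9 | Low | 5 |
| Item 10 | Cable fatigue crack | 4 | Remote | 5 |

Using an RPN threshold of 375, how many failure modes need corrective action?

RPN = Severity × Occurrence × Detection:
  Item 4: 4 × 4 × 9 = 144
  Item 5: 9 × 6 × 7 = 378
  Item 6: 3 × 8 × 3 = 72
  Item 7: 10 × 4 × 9 = 360
  Item 8: 2 × 7 × 6 = 84
  Item 9: 5 × 9 × 7 = 315
  Item 10: 5 × 4 × 9 = 180
Modes with RPN ≥ 375: Item 5 (378) → 1.

1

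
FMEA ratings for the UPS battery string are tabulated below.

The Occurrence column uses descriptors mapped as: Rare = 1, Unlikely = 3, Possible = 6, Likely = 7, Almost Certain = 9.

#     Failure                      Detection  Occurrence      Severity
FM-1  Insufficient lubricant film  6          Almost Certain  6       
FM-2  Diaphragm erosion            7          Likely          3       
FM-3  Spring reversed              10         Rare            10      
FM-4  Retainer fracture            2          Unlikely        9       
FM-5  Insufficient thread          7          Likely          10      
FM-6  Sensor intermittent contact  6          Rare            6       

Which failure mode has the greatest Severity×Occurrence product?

Criticality = Severity × Occurrence:
  FM-1: 6 × 9 = 54
  FM-2: 3 × 7 = 21
  FM-3: 10 × 1 = 10
  FM-4: 9 × 3 = 27
  FM-5: 10 × 7 = 70
  FM-6: 6 × 1 = 6
Highest criticality is 70 → FM-5.

FM-5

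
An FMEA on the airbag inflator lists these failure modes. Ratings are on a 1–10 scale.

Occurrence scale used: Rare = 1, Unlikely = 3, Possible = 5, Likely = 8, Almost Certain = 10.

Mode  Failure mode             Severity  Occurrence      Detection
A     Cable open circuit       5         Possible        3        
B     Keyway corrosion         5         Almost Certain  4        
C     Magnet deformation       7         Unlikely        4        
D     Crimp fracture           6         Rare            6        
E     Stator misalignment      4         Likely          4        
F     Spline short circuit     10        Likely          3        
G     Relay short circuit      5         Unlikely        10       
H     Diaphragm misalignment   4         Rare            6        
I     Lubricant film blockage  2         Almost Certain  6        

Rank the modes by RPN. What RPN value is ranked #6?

RPN = Severity × Occurrence × Detection:
  A: 5 × 5 × 3 = 75
  B: 5 × 10 × 4 = 200
  C: 7 × 3 × 4 = 84
  D: 6 × 1 × 6 = 36
  E: 4 × 8 × 4 = 128
  F: 10 × 8 × 3 = 240
  G: 5 × 3 × 10 = 150
  H: 4 × 1 × 6 = 24
  I: 2 × 10 × 6 = 120
Sorted descending: 240, 200, 150, 128, 120, 84, 75, 36, 24.
The sixth-highest RPN is 84 (C).

84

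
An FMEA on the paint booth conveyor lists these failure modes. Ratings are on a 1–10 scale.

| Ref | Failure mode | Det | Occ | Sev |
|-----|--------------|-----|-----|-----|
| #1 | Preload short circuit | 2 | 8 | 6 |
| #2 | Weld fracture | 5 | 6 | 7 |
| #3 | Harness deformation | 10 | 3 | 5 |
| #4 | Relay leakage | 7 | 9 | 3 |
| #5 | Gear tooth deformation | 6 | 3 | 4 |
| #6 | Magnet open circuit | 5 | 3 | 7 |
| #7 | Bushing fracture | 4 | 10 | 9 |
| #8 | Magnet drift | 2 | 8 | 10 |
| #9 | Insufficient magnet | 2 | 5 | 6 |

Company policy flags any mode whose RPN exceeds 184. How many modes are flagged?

RPN = Severity × Occurrence × Detection:
  #1: 6 × 8 × 2 = 96
  #2: 7 × 6 × 5 = 210
  #3: 5 × 3 × 10 = 150
  #4: 3 × 9 × 7 = 189
  #5: 4 × 3 × 6 = 72
  #6: 7 × 3 × 5 = 105
  #7: 9 × 10 × 4 = 360
  #8: 10 × 8 × 2 = 160
  #9: 6 × 5 × 2 = 60
Modes with RPN > 184: #2 (210), #4 (189), #7 (360) → 3.

3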